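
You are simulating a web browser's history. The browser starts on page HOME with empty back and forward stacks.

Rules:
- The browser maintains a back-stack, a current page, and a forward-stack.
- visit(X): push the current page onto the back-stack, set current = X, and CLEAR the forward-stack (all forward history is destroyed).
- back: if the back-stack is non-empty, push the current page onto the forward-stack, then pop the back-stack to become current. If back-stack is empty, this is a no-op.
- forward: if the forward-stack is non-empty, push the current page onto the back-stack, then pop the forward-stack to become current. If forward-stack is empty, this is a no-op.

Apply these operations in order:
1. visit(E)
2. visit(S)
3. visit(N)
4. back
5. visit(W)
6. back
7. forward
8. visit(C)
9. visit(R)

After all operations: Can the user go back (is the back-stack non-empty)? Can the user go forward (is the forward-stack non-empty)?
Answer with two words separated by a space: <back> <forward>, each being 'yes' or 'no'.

After 1 (visit(E)): cur=E back=1 fwd=0
After 2 (visit(S)): cur=S back=2 fwd=0
After 3 (visit(N)): cur=N back=3 fwd=0
After 4 (back): cur=S back=2 fwd=1
After 5 (visit(W)): cur=W back=3 fwd=0
After 6 (back): cur=S back=2 fwd=1
After 7 (forward): cur=W back=3 fwd=0
After 8 (visit(C)): cur=C back=4 fwd=0
After 9 (visit(R)): cur=R back=5 fwd=0

Answer: yes no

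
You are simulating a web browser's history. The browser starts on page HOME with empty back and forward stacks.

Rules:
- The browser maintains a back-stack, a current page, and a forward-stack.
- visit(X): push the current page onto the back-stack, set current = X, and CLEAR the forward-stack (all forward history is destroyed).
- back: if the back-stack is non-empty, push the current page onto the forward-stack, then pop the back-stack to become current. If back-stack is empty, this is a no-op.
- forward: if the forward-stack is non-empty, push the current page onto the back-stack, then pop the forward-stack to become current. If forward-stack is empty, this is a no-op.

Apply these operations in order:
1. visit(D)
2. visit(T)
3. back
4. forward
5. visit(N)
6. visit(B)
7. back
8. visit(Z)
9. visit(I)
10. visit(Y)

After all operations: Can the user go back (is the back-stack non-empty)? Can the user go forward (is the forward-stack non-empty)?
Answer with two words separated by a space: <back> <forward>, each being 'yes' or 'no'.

Answer: yes no

Derivation:
After 1 (visit(D)): cur=D back=1 fwd=0
After 2 (visit(T)): cur=T back=2 fwd=0
After 3 (back): cur=D back=1 fwd=1
After 4 (forward): cur=T back=2 fwd=0
After 5 (visit(N)): cur=N back=3 fwd=0
After 6 (visit(B)): cur=B back=4 fwd=0
After 7 (back): cur=N back=3 fwd=1
After 8 (visit(Z)): cur=Z back=4 fwd=0
After 9 (visit(I)): cur=I back=5 fwd=0
After 10 (visit(Y)): cur=Y back=6 fwd=0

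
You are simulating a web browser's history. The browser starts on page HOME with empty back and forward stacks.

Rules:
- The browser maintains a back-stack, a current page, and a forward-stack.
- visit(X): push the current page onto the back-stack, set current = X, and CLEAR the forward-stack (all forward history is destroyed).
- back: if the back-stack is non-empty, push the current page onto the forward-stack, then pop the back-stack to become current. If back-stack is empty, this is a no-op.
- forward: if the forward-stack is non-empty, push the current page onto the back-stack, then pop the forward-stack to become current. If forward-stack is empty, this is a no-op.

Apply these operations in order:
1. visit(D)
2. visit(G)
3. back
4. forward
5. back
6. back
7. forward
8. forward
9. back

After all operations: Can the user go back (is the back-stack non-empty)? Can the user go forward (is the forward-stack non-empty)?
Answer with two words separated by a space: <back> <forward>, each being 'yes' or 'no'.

Answer: yes yes

Derivation:
After 1 (visit(D)): cur=D back=1 fwd=0
After 2 (visit(G)): cur=G back=2 fwd=0
After 3 (back): cur=D back=1 fwd=1
After 4 (forward): cur=G back=2 fwd=0
After 5 (back): cur=D back=1 fwd=1
After 6 (back): cur=HOME back=0 fwd=2
After 7 (forward): cur=D back=1 fwd=1
After 8 (forward): cur=G back=2 fwd=0
After 9 (back): cur=D back=1 fwd=1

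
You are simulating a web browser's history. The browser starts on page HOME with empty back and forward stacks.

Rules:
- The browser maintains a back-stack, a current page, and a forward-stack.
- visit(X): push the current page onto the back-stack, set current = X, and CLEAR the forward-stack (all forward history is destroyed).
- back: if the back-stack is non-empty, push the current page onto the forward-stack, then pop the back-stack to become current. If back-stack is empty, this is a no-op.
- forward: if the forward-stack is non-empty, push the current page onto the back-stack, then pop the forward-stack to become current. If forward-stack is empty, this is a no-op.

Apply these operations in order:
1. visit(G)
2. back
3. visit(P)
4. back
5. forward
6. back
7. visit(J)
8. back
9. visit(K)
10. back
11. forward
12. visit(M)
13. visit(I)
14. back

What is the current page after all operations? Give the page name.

Answer: M

Derivation:
After 1 (visit(G)): cur=G back=1 fwd=0
After 2 (back): cur=HOME back=0 fwd=1
After 3 (visit(P)): cur=P back=1 fwd=0
After 4 (back): cur=HOME back=0 fwd=1
After 5 (forward): cur=P back=1 fwd=0
After 6 (back): cur=HOME back=0 fwd=1
After 7 (visit(J)): cur=J back=1 fwd=0
After 8 (back): cur=HOME back=0 fwd=1
After 9 (visit(K)): cur=K back=1 fwd=0
After 10 (back): cur=HOME back=0 fwd=1
After 11 (forward): cur=K back=1 fwd=0
After 12 (visit(M)): cur=M back=2 fwd=0
After 13 (visit(I)): cur=I back=3 fwd=0
After 14 (back): cur=M back=2 fwd=1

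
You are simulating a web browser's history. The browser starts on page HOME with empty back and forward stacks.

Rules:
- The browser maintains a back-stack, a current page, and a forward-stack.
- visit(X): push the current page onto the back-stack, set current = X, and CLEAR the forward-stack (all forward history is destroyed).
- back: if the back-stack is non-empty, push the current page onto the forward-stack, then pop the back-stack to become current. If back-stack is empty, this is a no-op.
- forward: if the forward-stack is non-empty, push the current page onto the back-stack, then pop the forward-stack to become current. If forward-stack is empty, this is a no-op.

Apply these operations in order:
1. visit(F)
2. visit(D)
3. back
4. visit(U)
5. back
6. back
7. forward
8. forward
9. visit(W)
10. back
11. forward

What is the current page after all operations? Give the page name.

Answer: W

Derivation:
After 1 (visit(F)): cur=F back=1 fwd=0
After 2 (visit(D)): cur=D back=2 fwd=0
After 3 (back): cur=F back=1 fwd=1
After 4 (visit(U)): cur=U back=2 fwd=0
After 5 (back): cur=F back=1 fwd=1
After 6 (back): cur=HOME back=0 fwd=2
After 7 (forward): cur=F back=1 fwd=1
After 8 (forward): cur=U back=2 fwd=0
After 9 (visit(W)): cur=W back=3 fwd=0
After 10 (back): cur=U back=2 fwd=1
After 11 (forward): cur=W back=3 fwd=0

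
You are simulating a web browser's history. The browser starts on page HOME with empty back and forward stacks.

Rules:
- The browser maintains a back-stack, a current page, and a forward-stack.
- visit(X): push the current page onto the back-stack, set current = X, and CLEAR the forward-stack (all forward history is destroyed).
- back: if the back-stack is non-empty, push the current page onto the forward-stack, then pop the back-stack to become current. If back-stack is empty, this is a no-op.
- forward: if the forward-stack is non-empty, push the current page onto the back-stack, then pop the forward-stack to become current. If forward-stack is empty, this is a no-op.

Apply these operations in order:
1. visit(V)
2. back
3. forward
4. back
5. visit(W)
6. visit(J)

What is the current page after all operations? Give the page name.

Answer: J

Derivation:
After 1 (visit(V)): cur=V back=1 fwd=0
After 2 (back): cur=HOME back=0 fwd=1
After 3 (forward): cur=V back=1 fwd=0
After 4 (back): cur=HOME back=0 fwd=1
After 5 (visit(W)): cur=W back=1 fwd=0
After 6 (visit(J)): cur=J back=2 fwd=0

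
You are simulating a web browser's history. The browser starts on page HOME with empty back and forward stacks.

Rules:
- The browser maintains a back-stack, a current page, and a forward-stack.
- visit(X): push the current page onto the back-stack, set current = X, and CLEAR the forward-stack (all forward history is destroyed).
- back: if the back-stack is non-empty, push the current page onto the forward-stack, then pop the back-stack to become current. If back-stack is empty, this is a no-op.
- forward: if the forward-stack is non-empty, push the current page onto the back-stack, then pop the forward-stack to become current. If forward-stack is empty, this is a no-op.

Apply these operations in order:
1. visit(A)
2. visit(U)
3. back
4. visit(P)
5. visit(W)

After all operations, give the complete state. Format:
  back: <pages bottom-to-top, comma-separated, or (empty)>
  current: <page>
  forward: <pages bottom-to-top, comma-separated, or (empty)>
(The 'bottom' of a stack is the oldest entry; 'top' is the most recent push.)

After 1 (visit(A)): cur=A back=1 fwd=0
After 2 (visit(U)): cur=U back=2 fwd=0
After 3 (back): cur=A back=1 fwd=1
After 4 (visit(P)): cur=P back=2 fwd=0
After 5 (visit(W)): cur=W back=3 fwd=0

Answer: back: HOME,A,P
current: W
forward: (empty)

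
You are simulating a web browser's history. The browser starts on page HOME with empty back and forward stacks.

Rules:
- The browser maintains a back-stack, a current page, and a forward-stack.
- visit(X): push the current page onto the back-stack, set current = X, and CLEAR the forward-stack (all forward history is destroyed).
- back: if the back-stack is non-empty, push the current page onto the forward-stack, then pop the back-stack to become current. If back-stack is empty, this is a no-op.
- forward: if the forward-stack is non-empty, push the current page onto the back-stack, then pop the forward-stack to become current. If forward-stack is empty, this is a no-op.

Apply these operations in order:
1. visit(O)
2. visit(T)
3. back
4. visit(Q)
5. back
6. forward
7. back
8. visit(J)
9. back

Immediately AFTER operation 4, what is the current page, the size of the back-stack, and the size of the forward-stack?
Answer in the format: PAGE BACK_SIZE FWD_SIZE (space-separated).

After 1 (visit(O)): cur=O back=1 fwd=0
After 2 (visit(T)): cur=T back=2 fwd=0
After 3 (back): cur=O back=1 fwd=1
After 4 (visit(Q)): cur=Q back=2 fwd=0

Q 2 0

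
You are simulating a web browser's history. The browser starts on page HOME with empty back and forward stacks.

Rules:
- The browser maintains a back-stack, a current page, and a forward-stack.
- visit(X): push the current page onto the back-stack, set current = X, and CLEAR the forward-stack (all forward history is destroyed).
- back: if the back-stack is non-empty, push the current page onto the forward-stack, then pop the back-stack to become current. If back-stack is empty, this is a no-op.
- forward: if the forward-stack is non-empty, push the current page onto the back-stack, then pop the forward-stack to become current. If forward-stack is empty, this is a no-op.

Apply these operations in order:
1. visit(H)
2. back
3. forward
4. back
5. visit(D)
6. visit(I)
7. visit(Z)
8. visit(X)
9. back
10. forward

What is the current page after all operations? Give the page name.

Answer: X

Derivation:
After 1 (visit(H)): cur=H back=1 fwd=0
After 2 (back): cur=HOME back=0 fwd=1
After 3 (forward): cur=H back=1 fwd=0
After 4 (back): cur=HOME back=0 fwd=1
After 5 (visit(D)): cur=D back=1 fwd=0
After 6 (visit(I)): cur=I back=2 fwd=0
After 7 (visit(Z)): cur=Z back=3 fwd=0
After 8 (visit(X)): cur=X back=4 fwd=0
After 9 (back): cur=Z back=3 fwd=1
After 10 (forward): cur=X back=4 fwd=0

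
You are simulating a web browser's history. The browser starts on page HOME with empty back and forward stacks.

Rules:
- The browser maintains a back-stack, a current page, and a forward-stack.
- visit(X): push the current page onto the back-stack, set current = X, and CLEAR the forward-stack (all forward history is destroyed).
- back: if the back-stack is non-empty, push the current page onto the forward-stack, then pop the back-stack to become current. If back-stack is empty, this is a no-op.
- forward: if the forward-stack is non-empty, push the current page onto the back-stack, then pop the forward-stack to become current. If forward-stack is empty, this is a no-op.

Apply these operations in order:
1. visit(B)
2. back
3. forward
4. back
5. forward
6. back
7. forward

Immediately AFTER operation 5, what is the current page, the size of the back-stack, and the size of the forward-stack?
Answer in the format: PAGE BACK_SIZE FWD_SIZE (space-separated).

After 1 (visit(B)): cur=B back=1 fwd=0
After 2 (back): cur=HOME back=0 fwd=1
After 3 (forward): cur=B back=1 fwd=0
After 4 (back): cur=HOME back=0 fwd=1
After 5 (forward): cur=B back=1 fwd=0

B 1 0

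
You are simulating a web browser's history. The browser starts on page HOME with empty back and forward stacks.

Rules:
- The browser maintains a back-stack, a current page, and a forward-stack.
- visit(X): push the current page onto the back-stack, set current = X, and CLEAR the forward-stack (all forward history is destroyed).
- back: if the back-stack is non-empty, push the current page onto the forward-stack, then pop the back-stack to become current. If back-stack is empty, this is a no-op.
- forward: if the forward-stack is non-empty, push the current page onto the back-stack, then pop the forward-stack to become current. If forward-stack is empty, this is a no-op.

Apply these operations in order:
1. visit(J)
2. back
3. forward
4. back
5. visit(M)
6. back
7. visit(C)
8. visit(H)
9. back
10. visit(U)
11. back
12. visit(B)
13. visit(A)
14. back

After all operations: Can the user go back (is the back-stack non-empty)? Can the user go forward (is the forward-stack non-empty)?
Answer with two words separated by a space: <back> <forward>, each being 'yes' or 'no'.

After 1 (visit(J)): cur=J back=1 fwd=0
After 2 (back): cur=HOME back=0 fwd=1
After 3 (forward): cur=J back=1 fwd=0
After 4 (back): cur=HOME back=0 fwd=1
After 5 (visit(M)): cur=M back=1 fwd=0
After 6 (back): cur=HOME back=0 fwd=1
After 7 (visit(C)): cur=C back=1 fwd=0
After 8 (visit(H)): cur=H back=2 fwd=0
After 9 (back): cur=C back=1 fwd=1
After 10 (visit(U)): cur=U back=2 fwd=0
After 11 (back): cur=C back=1 fwd=1
After 12 (visit(B)): cur=B back=2 fwd=0
After 13 (visit(A)): cur=A back=3 fwd=0
After 14 (back): cur=B back=2 fwd=1

Answer: yes yes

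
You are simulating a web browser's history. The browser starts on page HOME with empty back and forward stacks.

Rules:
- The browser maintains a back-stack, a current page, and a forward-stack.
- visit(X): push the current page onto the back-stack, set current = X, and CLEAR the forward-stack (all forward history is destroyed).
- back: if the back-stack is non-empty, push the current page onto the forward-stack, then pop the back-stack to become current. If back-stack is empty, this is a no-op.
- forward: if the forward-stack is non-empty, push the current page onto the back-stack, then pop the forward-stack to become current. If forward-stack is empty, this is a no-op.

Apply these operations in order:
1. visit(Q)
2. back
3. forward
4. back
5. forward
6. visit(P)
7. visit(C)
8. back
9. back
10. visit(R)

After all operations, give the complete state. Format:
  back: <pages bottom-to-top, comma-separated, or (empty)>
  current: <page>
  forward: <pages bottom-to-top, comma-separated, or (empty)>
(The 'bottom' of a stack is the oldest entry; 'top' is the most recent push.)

Answer: back: HOME,Q
current: R
forward: (empty)

Derivation:
After 1 (visit(Q)): cur=Q back=1 fwd=0
After 2 (back): cur=HOME back=0 fwd=1
After 3 (forward): cur=Q back=1 fwd=0
After 4 (back): cur=HOME back=0 fwd=1
After 5 (forward): cur=Q back=1 fwd=0
After 6 (visit(P)): cur=P back=2 fwd=0
After 7 (visit(C)): cur=C back=3 fwd=0
After 8 (back): cur=P back=2 fwd=1
After 9 (back): cur=Q back=1 fwd=2
After 10 (visit(R)): cur=R back=2 fwd=0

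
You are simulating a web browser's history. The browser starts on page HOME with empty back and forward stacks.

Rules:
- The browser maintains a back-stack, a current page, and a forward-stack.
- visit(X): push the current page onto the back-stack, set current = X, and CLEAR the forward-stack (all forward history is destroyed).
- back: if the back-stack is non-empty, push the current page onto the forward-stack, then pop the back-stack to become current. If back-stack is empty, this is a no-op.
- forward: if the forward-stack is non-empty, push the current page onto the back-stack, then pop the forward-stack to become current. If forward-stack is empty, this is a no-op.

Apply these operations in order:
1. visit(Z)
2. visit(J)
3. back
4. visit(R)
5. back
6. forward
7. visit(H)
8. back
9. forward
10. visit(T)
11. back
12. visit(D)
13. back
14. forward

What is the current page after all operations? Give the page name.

After 1 (visit(Z)): cur=Z back=1 fwd=0
After 2 (visit(J)): cur=J back=2 fwd=0
After 3 (back): cur=Z back=1 fwd=1
After 4 (visit(R)): cur=R back=2 fwd=0
After 5 (back): cur=Z back=1 fwd=1
After 6 (forward): cur=R back=2 fwd=0
After 7 (visit(H)): cur=H back=3 fwd=0
After 8 (back): cur=R back=2 fwd=1
After 9 (forward): cur=H back=3 fwd=0
After 10 (visit(T)): cur=T back=4 fwd=0
After 11 (back): cur=H back=3 fwd=1
After 12 (visit(D)): cur=D back=4 fwd=0
After 13 (back): cur=H back=3 fwd=1
After 14 (forward): cur=D back=4 fwd=0

Answer: D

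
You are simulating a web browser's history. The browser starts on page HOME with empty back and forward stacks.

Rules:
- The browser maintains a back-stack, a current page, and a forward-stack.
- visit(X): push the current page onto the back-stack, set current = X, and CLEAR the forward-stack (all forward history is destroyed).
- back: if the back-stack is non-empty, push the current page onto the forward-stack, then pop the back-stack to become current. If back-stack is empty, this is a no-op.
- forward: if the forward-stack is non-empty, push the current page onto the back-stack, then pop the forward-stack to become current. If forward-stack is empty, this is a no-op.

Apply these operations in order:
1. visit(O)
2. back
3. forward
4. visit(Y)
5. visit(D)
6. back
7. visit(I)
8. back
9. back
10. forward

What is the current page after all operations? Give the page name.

Answer: Y

Derivation:
After 1 (visit(O)): cur=O back=1 fwd=0
After 2 (back): cur=HOME back=0 fwd=1
After 3 (forward): cur=O back=1 fwd=0
After 4 (visit(Y)): cur=Y back=2 fwd=0
After 5 (visit(D)): cur=D back=3 fwd=0
After 6 (back): cur=Y back=2 fwd=1
After 7 (visit(I)): cur=I back=3 fwd=0
After 8 (back): cur=Y back=2 fwd=1
After 9 (back): cur=O back=1 fwd=2
After 10 (forward): cur=Y back=2 fwd=1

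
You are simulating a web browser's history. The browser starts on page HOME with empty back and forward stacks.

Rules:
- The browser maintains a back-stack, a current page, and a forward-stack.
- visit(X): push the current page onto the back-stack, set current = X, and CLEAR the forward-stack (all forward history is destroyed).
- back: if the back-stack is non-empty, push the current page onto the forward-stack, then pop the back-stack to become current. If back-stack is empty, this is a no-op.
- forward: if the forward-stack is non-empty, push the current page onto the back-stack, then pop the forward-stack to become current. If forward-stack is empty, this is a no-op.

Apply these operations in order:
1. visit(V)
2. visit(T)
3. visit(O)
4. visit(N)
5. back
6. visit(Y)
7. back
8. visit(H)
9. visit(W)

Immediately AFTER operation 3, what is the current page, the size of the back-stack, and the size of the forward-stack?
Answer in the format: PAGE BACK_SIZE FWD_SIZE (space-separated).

After 1 (visit(V)): cur=V back=1 fwd=0
After 2 (visit(T)): cur=T back=2 fwd=0
After 3 (visit(O)): cur=O back=3 fwd=0

O 3 0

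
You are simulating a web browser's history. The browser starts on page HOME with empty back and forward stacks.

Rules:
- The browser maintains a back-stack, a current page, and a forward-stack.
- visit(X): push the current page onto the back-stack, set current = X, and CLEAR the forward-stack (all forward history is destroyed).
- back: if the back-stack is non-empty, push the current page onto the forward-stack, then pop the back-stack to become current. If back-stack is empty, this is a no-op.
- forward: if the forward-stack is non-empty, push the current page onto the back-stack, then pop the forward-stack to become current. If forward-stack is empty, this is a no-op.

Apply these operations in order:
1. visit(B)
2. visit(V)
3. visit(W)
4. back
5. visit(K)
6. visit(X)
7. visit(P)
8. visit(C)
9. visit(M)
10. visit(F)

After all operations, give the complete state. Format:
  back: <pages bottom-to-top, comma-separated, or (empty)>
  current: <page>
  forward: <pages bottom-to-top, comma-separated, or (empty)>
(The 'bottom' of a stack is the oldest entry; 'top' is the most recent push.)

Answer: back: HOME,B,V,K,X,P,C,M
current: F
forward: (empty)

Derivation:
After 1 (visit(B)): cur=B back=1 fwd=0
After 2 (visit(V)): cur=V back=2 fwd=0
After 3 (visit(W)): cur=W back=3 fwd=0
After 4 (back): cur=V back=2 fwd=1
After 5 (visit(K)): cur=K back=3 fwd=0
After 6 (visit(X)): cur=X back=4 fwd=0
After 7 (visit(P)): cur=P back=5 fwd=0
After 8 (visit(C)): cur=C back=6 fwd=0
After 9 (visit(M)): cur=M back=7 fwd=0
After 10 (visit(F)): cur=F back=8 fwd=0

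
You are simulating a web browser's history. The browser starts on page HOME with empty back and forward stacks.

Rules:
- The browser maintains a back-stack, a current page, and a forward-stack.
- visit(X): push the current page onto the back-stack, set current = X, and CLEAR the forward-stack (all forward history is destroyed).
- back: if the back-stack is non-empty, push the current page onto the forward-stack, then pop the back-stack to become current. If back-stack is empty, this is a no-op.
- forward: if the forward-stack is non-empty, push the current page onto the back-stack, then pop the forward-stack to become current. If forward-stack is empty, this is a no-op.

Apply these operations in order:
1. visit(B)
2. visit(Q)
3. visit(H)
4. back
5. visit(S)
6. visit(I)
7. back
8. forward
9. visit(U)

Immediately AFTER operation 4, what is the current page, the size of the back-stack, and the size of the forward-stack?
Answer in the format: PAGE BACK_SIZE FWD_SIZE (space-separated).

After 1 (visit(B)): cur=B back=1 fwd=0
After 2 (visit(Q)): cur=Q back=2 fwd=0
After 3 (visit(H)): cur=H back=3 fwd=0
After 4 (back): cur=Q back=2 fwd=1

Q 2 1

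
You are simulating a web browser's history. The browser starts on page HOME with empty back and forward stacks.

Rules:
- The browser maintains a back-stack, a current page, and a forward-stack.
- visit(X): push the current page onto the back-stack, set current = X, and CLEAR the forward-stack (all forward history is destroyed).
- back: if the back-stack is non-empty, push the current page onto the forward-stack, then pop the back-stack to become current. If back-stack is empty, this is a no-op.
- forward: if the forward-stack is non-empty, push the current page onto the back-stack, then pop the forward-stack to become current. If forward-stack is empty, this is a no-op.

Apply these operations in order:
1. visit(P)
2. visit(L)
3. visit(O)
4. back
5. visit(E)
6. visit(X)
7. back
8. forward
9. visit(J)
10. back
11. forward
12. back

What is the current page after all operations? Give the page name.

After 1 (visit(P)): cur=P back=1 fwd=0
After 2 (visit(L)): cur=L back=2 fwd=0
After 3 (visit(O)): cur=O back=3 fwd=0
After 4 (back): cur=L back=2 fwd=1
After 5 (visit(E)): cur=E back=3 fwd=0
After 6 (visit(X)): cur=X back=4 fwd=0
After 7 (back): cur=E back=3 fwd=1
After 8 (forward): cur=X back=4 fwd=0
After 9 (visit(J)): cur=J back=5 fwd=0
After 10 (back): cur=X back=4 fwd=1
After 11 (forward): cur=J back=5 fwd=0
After 12 (back): cur=X back=4 fwd=1

Answer: X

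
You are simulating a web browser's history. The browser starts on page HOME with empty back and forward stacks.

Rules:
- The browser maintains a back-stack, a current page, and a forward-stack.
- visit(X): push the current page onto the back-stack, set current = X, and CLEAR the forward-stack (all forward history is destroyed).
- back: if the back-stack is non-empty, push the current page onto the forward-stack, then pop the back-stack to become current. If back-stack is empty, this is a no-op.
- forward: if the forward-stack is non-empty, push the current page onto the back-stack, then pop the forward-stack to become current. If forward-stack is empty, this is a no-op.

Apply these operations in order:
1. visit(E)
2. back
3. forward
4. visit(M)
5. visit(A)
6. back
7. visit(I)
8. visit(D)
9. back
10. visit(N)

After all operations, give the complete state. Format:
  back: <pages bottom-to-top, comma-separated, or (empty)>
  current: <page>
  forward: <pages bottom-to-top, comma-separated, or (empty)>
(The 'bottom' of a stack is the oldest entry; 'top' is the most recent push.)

Answer: back: HOME,E,M,I
current: N
forward: (empty)

Derivation:
After 1 (visit(E)): cur=E back=1 fwd=0
After 2 (back): cur=HOME back=0 fwd=1
After 3 (forward): cur=E back=1 fwd=0
After 4 (visit(M)): cur=M back=2 fwd=0
After 5 (visit(A)): cur=A back=3 fwd=0
After 6 (back): cur=M back=2 fwd=1
After 7 (visit(I)): cur=I back=3 fwd=0
After 8 (visit(D)): cur=D back=4 fwd=0
After 9 (back): cur=I back=3 fwd=1
After 10 (visit(N)): cur=N back=4 fwd=0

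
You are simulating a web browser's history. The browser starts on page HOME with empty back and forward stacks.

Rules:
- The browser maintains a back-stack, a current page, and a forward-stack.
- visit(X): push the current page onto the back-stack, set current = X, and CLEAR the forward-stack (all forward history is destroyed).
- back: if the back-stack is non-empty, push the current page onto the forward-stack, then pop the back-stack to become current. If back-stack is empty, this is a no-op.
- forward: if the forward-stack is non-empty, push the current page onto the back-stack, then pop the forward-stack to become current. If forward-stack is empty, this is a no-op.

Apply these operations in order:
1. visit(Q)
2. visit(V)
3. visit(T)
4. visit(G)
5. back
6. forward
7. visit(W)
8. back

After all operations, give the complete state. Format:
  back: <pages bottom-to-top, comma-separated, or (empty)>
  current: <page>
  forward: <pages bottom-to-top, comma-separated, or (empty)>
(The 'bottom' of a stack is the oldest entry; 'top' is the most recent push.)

Answer: back: HOME,Q,V,T
current: G
forward: W

Derivation:
After 1 (visit(Q)): cur=Q back=1 fwd=0
After 2 (visit(V)): cur=V back=2 fwd=0
After 3 (visit(T)): cur=T back=3 fwd=0
After 4 (visit(G)): cur=G back=4 fwd=0
After 5 (back): cur=T back=3 fwd=1
After 6 (forward): cur=G back=4 fwd=0
After 7 (visit(W)): cur=W back=5 fwd=0
After 8 (back): cur=G back=4 fwd=1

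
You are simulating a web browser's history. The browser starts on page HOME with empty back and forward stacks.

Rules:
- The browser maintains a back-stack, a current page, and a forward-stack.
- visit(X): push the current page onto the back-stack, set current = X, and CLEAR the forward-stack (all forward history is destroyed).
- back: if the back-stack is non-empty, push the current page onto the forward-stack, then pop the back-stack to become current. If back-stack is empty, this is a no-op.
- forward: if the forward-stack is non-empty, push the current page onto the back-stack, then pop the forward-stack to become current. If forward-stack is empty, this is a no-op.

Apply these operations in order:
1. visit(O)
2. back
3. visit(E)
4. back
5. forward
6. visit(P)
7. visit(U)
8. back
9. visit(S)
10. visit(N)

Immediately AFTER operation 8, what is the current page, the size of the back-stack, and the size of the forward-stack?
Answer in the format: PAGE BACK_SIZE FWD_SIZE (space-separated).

After 1 (visit(O)): cur=O back=1 fwd=0
After 2 (back): cur=HOME back=0 fwd=1
After 3 (visit(E)): cur=E back=1 fwd=0
After 4 (back): cur=HOME back=0 fwd=1
After 5 (forward): cur=E back=1 fwd=0
After 6 (visit(P)): cur=P back=2 fwd=0
After 7 (visit(U)): cur=U back=3 fwd=0
After 8 (back): cur=P back=2 fwd=1

P 2 1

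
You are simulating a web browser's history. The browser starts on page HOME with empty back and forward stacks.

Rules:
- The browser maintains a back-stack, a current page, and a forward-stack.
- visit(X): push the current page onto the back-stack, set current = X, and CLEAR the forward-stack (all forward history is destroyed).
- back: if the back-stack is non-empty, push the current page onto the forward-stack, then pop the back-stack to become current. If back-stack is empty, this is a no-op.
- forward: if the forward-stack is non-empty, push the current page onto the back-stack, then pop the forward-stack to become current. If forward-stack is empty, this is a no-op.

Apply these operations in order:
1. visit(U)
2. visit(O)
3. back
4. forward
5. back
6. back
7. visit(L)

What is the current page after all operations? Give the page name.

After 1 (visit(U)): cur=U back=1 fwd=0
After 2 (visit(O)): cur=O back=2 fwd=0
After 3 (back): cur=U back=1 fwd=1
After 4 (forward): cur=O back=2 fwd=0
After 5 (back): cur=U back=1 fwd=1
After 6 (back): cur=HOME back=0 fwd=2
After 7 (visit(L)): cur=L back=1 fwd=0

Answer: L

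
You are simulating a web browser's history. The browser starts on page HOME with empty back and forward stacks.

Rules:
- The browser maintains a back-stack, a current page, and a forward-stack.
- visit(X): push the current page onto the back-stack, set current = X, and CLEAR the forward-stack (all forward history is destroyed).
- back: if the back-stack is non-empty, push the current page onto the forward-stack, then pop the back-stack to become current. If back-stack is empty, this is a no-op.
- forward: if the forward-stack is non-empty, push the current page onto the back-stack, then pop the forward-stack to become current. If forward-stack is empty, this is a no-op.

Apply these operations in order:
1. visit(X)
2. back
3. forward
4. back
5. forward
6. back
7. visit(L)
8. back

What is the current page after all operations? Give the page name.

After 1 (visit(X)): cur=X back=1 fwd=0
After 2 (back): cur=HOME back=0 fwd=1
After 3 (forward): cur=X back=1 fwd=0
After 4 (back): cur=HOME back=0 fwd=1
After 5 (forward): cur=X back=1 fwd=0
After 6 (back): cur=HOME back=0 fwd=1
After 7 (visit(L)): cur=L back=1 fwd=0
After 8 (back): cur=HOME back=0 fwd=1

Answer: HOME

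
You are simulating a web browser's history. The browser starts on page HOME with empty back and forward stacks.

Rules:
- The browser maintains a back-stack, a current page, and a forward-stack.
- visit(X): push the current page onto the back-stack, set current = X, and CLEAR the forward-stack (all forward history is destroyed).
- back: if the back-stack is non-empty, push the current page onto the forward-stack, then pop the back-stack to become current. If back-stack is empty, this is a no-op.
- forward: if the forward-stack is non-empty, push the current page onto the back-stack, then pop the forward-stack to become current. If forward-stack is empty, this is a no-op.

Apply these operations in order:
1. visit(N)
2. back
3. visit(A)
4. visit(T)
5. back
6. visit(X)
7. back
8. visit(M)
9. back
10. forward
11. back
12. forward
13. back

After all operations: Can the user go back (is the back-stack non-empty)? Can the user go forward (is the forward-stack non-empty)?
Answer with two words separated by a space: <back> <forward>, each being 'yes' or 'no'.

Answer: yes yes

Derivation:
After 1 (visit(N)): cur=N back=1 fwd=0
After 2 (back): cur=HOME back=0 fwd=1
After 3 (visit(A)): cur=A back=1 fwd=0
After 4 (visit(T)): cur=T back=2 fwd=0
After 5 (back): cur=A back=1 fwd=1
After 6 (visit(X)): cur=X back=2 fwd=0
After 7 (back): cur=A back=1 fwd=1
After 8 (visit(M)): cur=M back=2 fwd=0
After 9 (back): cur=A back=1 fwd=1
After 10 (forward): cur=M back=2 fwd=0
After 11 (back): cur=A back=1 fwd=1
After 12 (forward): cur=M back=2 fwd=0
After 13 (back): cur=A back=1 fwd=1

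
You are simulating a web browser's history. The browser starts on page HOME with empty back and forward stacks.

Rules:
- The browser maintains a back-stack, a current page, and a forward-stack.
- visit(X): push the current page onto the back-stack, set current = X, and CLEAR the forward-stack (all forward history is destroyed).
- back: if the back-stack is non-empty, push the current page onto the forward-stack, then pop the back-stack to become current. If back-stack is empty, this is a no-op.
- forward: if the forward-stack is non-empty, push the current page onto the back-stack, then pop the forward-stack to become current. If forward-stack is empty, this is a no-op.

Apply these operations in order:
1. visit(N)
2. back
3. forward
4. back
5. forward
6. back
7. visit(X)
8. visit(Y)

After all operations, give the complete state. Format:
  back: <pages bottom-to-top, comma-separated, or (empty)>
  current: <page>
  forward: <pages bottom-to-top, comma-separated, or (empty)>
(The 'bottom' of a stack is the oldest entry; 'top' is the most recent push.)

After 1 (visit(N)): cur=N back=1 fwd=0
After 2 (back): cur=HOME back=0 fwd=1
After 3 (forward): cur=N back=1 fwd=0
After 4 (back): cur=HOME back=0 fwd=1
After 5 (forward): cur=N back=1 fwd=0
After 6 (back): cur=HOME back=0 fwd=1
After 7 (visit(X)): cur=X back=1 fwd=0
After 8 (visit(Y)): cur=Y back=2 fwd=0

Answer: back: HOME,X
current: Y
forward: (empty)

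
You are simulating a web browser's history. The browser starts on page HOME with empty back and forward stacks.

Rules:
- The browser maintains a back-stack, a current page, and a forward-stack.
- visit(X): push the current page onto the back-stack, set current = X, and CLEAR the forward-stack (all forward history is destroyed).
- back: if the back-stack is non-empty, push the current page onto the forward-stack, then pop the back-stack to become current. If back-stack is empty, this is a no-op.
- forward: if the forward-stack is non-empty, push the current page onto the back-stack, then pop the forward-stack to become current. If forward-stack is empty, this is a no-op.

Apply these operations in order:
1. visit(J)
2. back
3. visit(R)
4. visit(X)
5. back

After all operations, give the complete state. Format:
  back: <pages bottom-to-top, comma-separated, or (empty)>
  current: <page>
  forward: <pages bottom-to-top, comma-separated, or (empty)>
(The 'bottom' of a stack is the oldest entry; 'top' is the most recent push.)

After 1 (visit(J)): cur=J back=1 fwd=0
After 2 (back): cur=HOME back=0 fwd=1
After 3 (visit(R)): cur=R back=1 fwd=0
After 4 (visit(X)): cur=X back=2 fwd=0
After 5 (back): cur=R back=1 fwd=1

Answer: back: HOME
current: R
forward: X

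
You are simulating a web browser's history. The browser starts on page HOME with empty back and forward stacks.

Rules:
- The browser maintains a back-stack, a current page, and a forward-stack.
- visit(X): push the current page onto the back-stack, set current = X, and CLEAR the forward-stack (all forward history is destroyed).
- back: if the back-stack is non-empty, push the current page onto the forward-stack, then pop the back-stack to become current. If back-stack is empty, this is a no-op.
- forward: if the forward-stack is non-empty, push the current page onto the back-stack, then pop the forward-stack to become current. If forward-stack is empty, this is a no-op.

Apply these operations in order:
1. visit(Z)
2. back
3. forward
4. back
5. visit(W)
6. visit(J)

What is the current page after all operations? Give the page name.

After 1 (visit(Z)): cur=Z back=1 fwd=0
After 2 (back): cur=HOME back=0 fwd=1
After 3 (forward): cur=Z back=1 fwd=0
After 4 (back): cur=HOME back=0 fwd=1
After 5 (visit(W)): cur=W back=1 fwd=0
After 6 (visit(J)): cur=J back=2 fwd=0

Answer: J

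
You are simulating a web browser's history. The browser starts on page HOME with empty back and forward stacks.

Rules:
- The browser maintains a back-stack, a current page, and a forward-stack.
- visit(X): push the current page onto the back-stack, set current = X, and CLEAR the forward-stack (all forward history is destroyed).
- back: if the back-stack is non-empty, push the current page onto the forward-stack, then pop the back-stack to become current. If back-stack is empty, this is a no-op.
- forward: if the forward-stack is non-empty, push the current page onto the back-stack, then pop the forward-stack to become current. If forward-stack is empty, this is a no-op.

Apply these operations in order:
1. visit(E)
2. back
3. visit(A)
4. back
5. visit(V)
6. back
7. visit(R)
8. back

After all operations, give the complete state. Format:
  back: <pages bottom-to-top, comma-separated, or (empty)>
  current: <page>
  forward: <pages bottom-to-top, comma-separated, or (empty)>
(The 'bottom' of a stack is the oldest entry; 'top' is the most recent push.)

Answer: back: (empty)
current: HOME
forward: R

Derivation:
After 1 (visit(E)): cur=E back=1 fwd=0
After 2 (back): cur=HOME back=0 fwd=1
After 3 (visit(A)): cur=A back=1 fwd=0
After 4 (back): cur=HOME back=0 fwd=1
After 5 (visit(V)): cur=V back=1 fwd=0
After 6 (back): cur=HOME back=0 fwd=1
After 7 (visit(R)): cur=R back=1 fwd=0
After 8 (back): cur=HOME back=0 fwd=1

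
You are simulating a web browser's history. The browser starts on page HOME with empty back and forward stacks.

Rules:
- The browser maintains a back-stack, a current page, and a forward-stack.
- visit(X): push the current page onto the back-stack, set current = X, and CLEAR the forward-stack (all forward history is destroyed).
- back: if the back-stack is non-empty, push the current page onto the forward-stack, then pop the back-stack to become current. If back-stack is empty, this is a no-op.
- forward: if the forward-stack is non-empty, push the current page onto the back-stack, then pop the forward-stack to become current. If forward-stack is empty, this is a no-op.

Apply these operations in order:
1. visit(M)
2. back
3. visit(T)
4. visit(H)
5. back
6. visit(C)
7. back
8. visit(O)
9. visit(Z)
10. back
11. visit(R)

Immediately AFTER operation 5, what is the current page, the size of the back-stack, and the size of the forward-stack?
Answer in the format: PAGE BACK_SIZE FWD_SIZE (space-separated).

After 1 (visit(M)): cur=M back=1 fwd=0
After 2 (back): cur=HOME back=0 fwd=1
After 3 (visit(T)): cur=T back=1 fwd=0
After 4 (visit(H)): cur=H back=2 fwd=0
After 5 (back): cur=T back=1 fwd=1

T 1 1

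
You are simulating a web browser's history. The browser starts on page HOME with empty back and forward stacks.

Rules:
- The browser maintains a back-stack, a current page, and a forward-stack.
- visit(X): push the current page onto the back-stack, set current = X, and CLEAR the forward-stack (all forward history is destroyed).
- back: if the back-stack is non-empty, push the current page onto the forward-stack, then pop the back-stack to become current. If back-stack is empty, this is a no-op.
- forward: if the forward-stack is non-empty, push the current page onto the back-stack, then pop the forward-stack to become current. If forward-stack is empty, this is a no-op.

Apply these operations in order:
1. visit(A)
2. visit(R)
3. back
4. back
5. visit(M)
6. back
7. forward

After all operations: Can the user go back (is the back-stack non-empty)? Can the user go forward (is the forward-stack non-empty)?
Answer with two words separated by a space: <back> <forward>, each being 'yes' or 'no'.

Answer: yes no

Derivation:
After 1 (visit(A)): cur=A back=1 fwd=0
After 2 (visit(R)): cur=R back=2 fwd=0
After 3 (back): cur=A back=1 fwd=1
After 4 (back): cur=HOME back=0 fwd=2
After 5 (visit(M)): cur=M back=1 fwd=0
After 6 (back): cur=HOME back=0 fwd=1
After 7 (forward): cur=M back=1 fwd=0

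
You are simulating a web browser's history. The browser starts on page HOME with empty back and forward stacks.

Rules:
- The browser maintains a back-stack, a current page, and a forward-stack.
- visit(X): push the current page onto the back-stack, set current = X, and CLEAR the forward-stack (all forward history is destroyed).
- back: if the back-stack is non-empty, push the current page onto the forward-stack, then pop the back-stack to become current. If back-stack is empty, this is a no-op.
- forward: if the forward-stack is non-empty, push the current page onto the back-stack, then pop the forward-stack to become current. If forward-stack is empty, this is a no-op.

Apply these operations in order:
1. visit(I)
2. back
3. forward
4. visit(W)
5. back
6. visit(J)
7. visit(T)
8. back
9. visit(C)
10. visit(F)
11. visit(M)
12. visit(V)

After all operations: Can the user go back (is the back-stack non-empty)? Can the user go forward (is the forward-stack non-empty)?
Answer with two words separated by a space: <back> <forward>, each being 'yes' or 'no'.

Answer: yes no

Derivation:
After 1 (visit(I)): cur=I back=1 fwd=0
After 2 (back): cur=HOME back=0 fwd=1
After 3 (forward): cur=I back=1 fwd=0
After 4 (visit(W)): cur=W back=2 fwd=0
After 5 (back): cur=I back=1 fwd=1
After 6 (visit(J)): cur=J back=2 fwd=0
After 7 (visit(T)): cur=T back=3 fwd=0
After 8 (back): cur=J back=2 fwd=1
After 9 (visit(C)): cur=C back=3 fwd=0
After 10 (visit(F)): cur=F back=4 fwd=0
After 11 (visit(M)): cur=M back=5 fwd=0
After 12 (visit(V)): cur=V back=6 fwd=0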